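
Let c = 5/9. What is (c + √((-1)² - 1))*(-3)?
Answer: -5/3 ≈ -1.6667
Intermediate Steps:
c = 5/9 (c = 5*(⅑) = 5/9 ≈ 0.55556)
(c + √((-1)² - 1))*(-3) = (5/9 + √((-1)² - 1))*(-3) = (5/9 + √(1 - 1))*(-3) = (5/9 + √0)*(-3) = (5/9 + 0)*(-3) = (5/9)*(-3) = -5/3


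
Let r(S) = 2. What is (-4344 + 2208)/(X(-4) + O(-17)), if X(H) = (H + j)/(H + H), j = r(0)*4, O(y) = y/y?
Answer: -4272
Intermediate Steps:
O(y) = 1
j = 8 (j = 2*4 = 8)
X(H) = (8 + H)/(2*H) (X(H) = (H + 8)/(H + H) = (8 + H)/((2*H)) = (8 + H)*(1/(2*H)) = (8 + H)/(2*H))
(-4344 + 2208)/(X(-4) + O(-17)) = (-4344 + 2208)/((½)*(8 - 4)/(-4) + 1) = -2136/((½)*(-¼)*4 + 1) = -2136/(-½ + 1) = -2136/½ = -2136*2 = -4272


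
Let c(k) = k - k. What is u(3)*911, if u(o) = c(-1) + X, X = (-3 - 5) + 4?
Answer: -3644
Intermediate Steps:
c(k) = 0
X = -4 (X = -8 + 4 = -4)
u(o) = -4 (u(o) = 0 - 4 = -4)
u(3)*911 = -4*911 = -3644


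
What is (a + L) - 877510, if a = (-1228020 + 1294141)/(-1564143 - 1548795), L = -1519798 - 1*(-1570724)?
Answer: -2573104809913/3112938 ≈ -8.2658e+5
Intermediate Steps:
L = 50926 (L = -1519798 + 1570724 = 50926)
a = -66121/3112938 (a = 66121/(-3112938) = 66121*(-1/3112938) = -66121/3112938 ≈ -0.021241)
(a + L) - 877510 = (-66121/3112938 + 50926) - 877510 = 158529414467/3112938 - 877510 = -2573104809913/3112938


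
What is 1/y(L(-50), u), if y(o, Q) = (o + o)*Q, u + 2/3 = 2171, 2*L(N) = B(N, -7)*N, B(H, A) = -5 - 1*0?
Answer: 3/1627750 ≈ 1.8430e-6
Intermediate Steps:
B(H, A) = -5 (B(H, A) = -5 + 0 = -5)
L(N) = -5*N/2 (L(N) = (-5*N)/2 = -5*N/2)
u = 6511/3 (u = -⅔ + 2171 = 6511/3 ≈ 2170.3)
y(o, Q) = 2*Q*o (y(o, Q) = (2*o)*Q = 2*Q*o)
1/y(L(-50), u) = 1/(2*(6511/3)*(-5/2*(-50))) = 1/(2*(6511/3)*125) = 1/(1627750/3) = 3/1627750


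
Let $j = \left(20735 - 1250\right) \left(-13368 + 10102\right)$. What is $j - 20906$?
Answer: $-63658916$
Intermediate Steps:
$j = -63638010$ ($j = \left(20735 + \left(-3248 + 1998\right)\right) \left(-3266\right) = \left(20735 - 1250\right) \left(-3266\right) = 19485 \left(-3266\right) = -63638010$)
$j - 20906 = -63638010 - 20906 = -63658916$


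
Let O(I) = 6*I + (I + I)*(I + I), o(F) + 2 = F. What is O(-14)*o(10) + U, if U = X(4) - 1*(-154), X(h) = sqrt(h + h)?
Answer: 5754 + 2*sqrt(2) ≈ 5756.8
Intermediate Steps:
X(h) = sqrt(2)*sqrt(h) (X(h) = sqrt(2*h) = sqrt(2)*sqrt(h))
o(F) = -2 + F
U = 154 + 2*sqrt(2) (U = sqrt(2)*sqrt(4) - 1*(-154) = sqrt(2)*2 + 154 = 2*sqrt(2) + 154 = 154 + 2*sqrt(2) ≈ 156.83)
O(I) = 4*I**2 + 6*I (O(I) = 6*I + (2*I)*(2*I) = 6*I + 4*I**2 = 4*I**2 + 6*I)
O(-14)*o(10) + U = (2*(-14)*(3 + 2*(-14)))*(-2 + 10) + (154 + 2*sqrt(2)) = (2*(-14)*(3 - 28))*8 + (154 + 2*sqrt(2)) = (2*(-14)*(-25))*8 + (154 + 2*sqrt(2)) = 700*8 + (154 + 2*sqrt(2)) = 5600 + (154 + 2*sqrt(2)) = 5754 + 2*sqrt(2)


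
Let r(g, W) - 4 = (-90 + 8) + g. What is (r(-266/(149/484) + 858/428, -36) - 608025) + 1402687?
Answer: 25308618129/31886 ≈ 7.9372e+5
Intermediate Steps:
r(g, W) = -78 + g (r(g, W) = 4 + ((-90 + 8) + g) = 4 + (-82 + g) = -78 + g)
(r(-266/(149/484) + 858/428, -36) - 608025) + 1402687 = ((-78 + (-266/(149/484) + 858/428)) - 608025) + 1402687 = ((-78 + (-266/(149*(1/484)) + 858*(1/428))) - 608025) + 1402687 = ((-78 + (-266/149/484 + 429/214)) - 608025) + 1402687 = ((-78 + (-266*484/149 + 429/214)) - 608025) + 1402687 = ((-78 + (-128744/149 + 429/214)) - 608025) + 1402687 = ((-78 - 27487295/31886) - 608025) + 1402687 = (-29974403/31886 - 608025) + 1402687 = -19417459553/31886 + 1402687 = 25308618129/31886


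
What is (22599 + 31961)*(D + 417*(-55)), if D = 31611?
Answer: 473362560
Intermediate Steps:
(22599 + 31961)*(D + 417*(-55)) = (22599 + 31961)*(31611 + 417*(-55)) = 54560*(31611 - 22935) = 54560*8676 = 473362560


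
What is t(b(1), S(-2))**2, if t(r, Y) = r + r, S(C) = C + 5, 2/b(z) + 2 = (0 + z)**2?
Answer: 16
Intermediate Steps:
b(z) = 2/(-2 + z**2) (b(z) = 2/(-2 + (0 + z)**2) = 2/(-2 + z**2))
S(C) = 5 + C
t(r, Y) = 2*r
t(b(1), S(-2))**2 = (2*(2/(-2 + 1**2)))**2 = (2*(2/(-2 + 1)))**2 = (2*(2/(-1)))**2 = (2*(2*(-1)))**2 = (2*(-2))**2 = (-4)**2 = 16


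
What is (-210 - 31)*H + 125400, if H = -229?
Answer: 180589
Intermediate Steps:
(-210 - 31)*H + 125400 = (-210 - 31)*(-229) + 125400 = -241*(-229) + 125400 = 55189 + 125400 = 180589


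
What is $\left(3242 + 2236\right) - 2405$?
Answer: $3073$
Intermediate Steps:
$\left(3242 + 2236\right) - 2405 = 5478 - 2405 = 3073$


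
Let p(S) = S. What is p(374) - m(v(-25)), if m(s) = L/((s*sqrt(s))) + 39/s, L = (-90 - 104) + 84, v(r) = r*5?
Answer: 46789/125 + 22*I*sqrt(5)/625 ≈ 374.31 + 0.07871*I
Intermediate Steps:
v(r) = 5*r
L = -110 (L = -194 + 84 = -110)
m(s) = -110/s**(3/2) + 39/s
p(374) - m(v(-25)) = 374 - (-110*I*sqrt(5)/3125 + 39/((5*(-25)))) = 374 - (-22*I*sqrt(5)/625 + 39/(-125)) = 374 - (-22*I*sqrt(5)/625 + 39*(-1/125)) = 374 - (-22*I*sqrt(5)/625 - 39/125) = 374 - (-39/125 - 22*I*sqrt(5)/625) = 374 + (39/125 + 22*I*sqrt(5)/625) = 46789/125 + 22*I*sqrt(5)/625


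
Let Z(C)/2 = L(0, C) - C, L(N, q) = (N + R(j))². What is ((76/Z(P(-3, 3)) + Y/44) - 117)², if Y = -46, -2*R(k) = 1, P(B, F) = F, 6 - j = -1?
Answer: 8415801/484 ≈ 17388.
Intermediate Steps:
j = 7 (j = 6 - 1*(-1) = 6 + 1 = 7)
R(k) = -½ (R(k) = -½*1 = -½)
L(N, q) = (-½ + N)² (L(N, q) = (N - ½)² = (-½ + N)²)
Z(C) = ½ - 2*C (Z(C) = 2*((-1 + 2*0)²/4 - C) = 2*((-1 + 0)²/4 - C) = 2*((¼)*(-1)² - C) = 2*((¼)*1 - C) = 2*(¼ - C) = ½ - 2*C)
((76/Z(P(-3, 3)) + Y/44) - 117)² = ((76/(½ - 2*3) - 46/44) - 117)² = ((76/(½ - 6) - 46*1/44) - 117)² = ((76/(-11/2) - 23/22) - 117)² = ((76*(-2/11) - 23/22) - 117)² = ((-152/11 - 23/22) - 117)² = (-327/22 - 117)² = (-2901/22)² = 8415801/484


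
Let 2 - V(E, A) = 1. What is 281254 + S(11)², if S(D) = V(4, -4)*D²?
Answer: 295895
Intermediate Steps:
V(E, A) = 1 (V(E, A) = 2 - 1*1 = 2 - 1 = 1)
S(D) = D² (S(D) = 1*D² = D²)
281254 + S(11)² = 281254 + (11²)² = 281254 + 121² = 281254 + 14641 = 295895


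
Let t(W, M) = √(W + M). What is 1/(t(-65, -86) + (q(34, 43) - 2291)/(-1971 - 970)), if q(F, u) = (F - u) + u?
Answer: 6637837/1311165680 - 8649481*I*√151/1311165680 ≈ 0.0050625 - 0.081063*I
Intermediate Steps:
t(W, M) = √(M + W)
q(F, u) = F
1/(t(-65, -86) + (q(34, 43) - 2291)/(-1971 - 970)) = 1/(√(-86 - 65) + (34 - 2291)/(-1971 - 970)) = 1/(√(-151) - 2257/(-2941)) = 1/(I*√151 - 2257*(-1/2941)) = 1/(I*√151 + 2257/2941) = 1/(2257/2941 + I*√151)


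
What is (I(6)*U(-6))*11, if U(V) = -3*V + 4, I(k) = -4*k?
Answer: -5808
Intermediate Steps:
U(V) = 4 - 3*V
(I(6)*U(-6))*11 = ((-4*6)*(4 - 3*(-6)))*11 = -24*(4 + 18)*11 = -24*22*11 = -528*11 = -5808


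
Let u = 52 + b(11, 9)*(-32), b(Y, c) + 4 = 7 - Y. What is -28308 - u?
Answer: -28616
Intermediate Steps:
b(Y, c) = 3 - Y (b(Y, c) = -4 + (7 - Y) = 3 - Y)
u = 308 (u = 52 + (3 - 1*11)*(-32) = 52 + (3 - 11)*(-32) = 52 - 8*(-32) = 52 + 256 = 308)
-28308 - u = -28308 - 1*308 = -28308 - 308 = -28616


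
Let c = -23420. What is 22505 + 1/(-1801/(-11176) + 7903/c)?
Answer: 259555102655/11536127 ≈ 22499.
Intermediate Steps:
22505 + 1/(-1801/(-11176) + 7903/c) = 22505 + 1/(-1801/(-11176) + 7903/(-23420)) = 22505 + 1/(-1801*(-1/11176) + 7903*(-1/23420)) = 22505 + 1/(1801/11176 - 7903/23420) = 22505 + 1/(-11536127/65435480) = 22505 - 65435480/11536127 = 259555102655/11536127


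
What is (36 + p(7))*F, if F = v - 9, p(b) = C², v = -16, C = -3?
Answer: -1125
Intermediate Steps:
p(b) = 9 (p(b) = (-3)² = 9)
F = -25 (F = -16 - 9 = -25)
(36 + p(7))*F = (36 + 9)*(-25) = 45*(-25) = -1125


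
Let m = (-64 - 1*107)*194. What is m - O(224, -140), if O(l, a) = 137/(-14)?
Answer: -464299/14 ≈ -33164.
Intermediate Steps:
O(l, a) = -137/14 (O(l, a) = 137*(-1/14) = -137/14)
m = -33174 (m = (-64 - 107)*194 = -171*194 = -33174)
m - O(224, -140) = -33174 - 1*(-137/14) = -33174 + 137/14 = -464299/14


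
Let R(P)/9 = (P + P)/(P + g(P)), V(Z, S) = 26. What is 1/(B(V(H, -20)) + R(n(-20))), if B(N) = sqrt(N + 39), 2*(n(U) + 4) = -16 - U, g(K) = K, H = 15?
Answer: 9/16 - sqrt(65)/16 ≈ 0.058609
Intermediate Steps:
n(U) = -12 - U/2 (n(U) = -4 + (-16 - U)/2 = -4 + (-8 - U/2) = -12 - U/2)
R(P) = 9 (R(P) = 9*((P + P)/(P + P)) = 9*((2*P)/((2*P))) = 9*((2*P)*(1/(2*P))) = 9*1 = 9)
B(N) = sqrt(39 + N)
1/(B(V(H, -20)) + R(n(-20))) = 1/(sqrt(39 + 26) + 9) = 1/(sqrt(65) + 9) = 1/(9 + sqrt(65))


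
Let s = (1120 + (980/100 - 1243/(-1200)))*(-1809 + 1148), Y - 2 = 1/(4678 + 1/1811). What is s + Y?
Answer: -844339903922733/1129581200 ≈ -7.4748e+5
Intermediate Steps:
Y = 16945529/8471859 (Y = 2 + 1/(4678 + 1/1811) = 2 + 1/(8471859/1811) = 2 + 1811/8471859 = 16945529/8471859 ≈ 2.0002)
s = -896978983/1200 (s = (1120 + (980*(1/100) - 1243*(-1/1200)))*(-661) = (1120 + (49/5 + 1243/1200))*(-661) = (1120 + 13003/1200)*(-661) = (1357003/1200)*(-661) = -896978983/1200 ≈ -7.4748e+5)
s + Y = -896978983/1200 + 16945529/8471859 = -844339903922733/1129581200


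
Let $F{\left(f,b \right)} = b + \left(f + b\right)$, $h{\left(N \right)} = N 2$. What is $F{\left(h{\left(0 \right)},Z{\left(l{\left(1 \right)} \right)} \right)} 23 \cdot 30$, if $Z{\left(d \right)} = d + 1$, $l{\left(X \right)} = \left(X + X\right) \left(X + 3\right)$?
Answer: $12420$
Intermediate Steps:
$l{\left(X \right)} = 2 X \left(3 + X\right)$
$Z{\left(d \right)} = 1 + d$
$h{\left(N \right)} = 2 N$
$F{\left(f,b \right)} = f + 2 b$ ($F{\left(f,b \right)} = b + \left(b + f\right) = f + 2 b$)
$F{\left(h{\left(0 \right)},Z{\left(l{\left(1 \right)} \right)} \right)} 23 \cdot 30 = \left(2 \cdot 0 + 2 \left(1 + 2 \cdot 1 \left(3 + 1\right)\right)\right) 23 \cdot 30 = \left(0 + 2 \left(1 + 2 \cdot 1 \cdot 4\right)\right) 23 \cdot 30 = \left(0 + 2 \left(1 + 8\right)\right) 23 \cdot 30 = \left(0 + 2 \cdot 9\right) 23 \cdot 30 = \left(0 + 18\right) 23 \cdot 30 = 18 \cdot 23 \cdot 30 = 414 \cdot 30 = 12420$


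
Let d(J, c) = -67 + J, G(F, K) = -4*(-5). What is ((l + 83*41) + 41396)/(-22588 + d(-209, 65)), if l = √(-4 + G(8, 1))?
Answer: -44803/22864 ≈ -1.9595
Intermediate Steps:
G(F, K) = 20
l = 4 (l = √(-4 + 20) = √16 = 4)
((l + 83*41) + 41396)/(-22588 + d(-209, 65)) = ((4 + 83*41) + 41396)/(-22588 + (-67 - 209)) = ((4 + 3403) + 41396)/(-22588 - 276) = (3407 + 41396)/(-22864) = 44803*(-1/22864) = -44803/22864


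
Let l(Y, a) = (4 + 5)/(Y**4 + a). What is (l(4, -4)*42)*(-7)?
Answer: -21/2 ≈ -10.500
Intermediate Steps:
l(Y, a) = 9/(a + Y**4)
(l(4, -4)*42)*(-7) = ((9/(-4 + 4**4))*42)*(-7) = ((9/(-4 + 256))*42)*(-7) = ((9/252)*42)*(-7) = ((9*(1/252))*42)*(-7) = ((1/28)*42)*(-7) = (3/2)*(-7) = -21/2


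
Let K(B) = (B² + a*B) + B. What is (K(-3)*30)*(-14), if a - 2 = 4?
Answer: 5040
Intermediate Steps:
a = 6 (a = 2 + 4 = 6)
K(B) = B² + 7*B (K(B) = (B² + 6*B) + B = B² + 7*B)
(K(-3)*30)*(-14) = (-3*(7 - 3)*30)*(-14) = (-3*4*30)*(-14) = -12*30*(-14) = -360*(-14) = 5040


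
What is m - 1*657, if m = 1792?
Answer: 1135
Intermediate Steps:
m - 1*657 = 1792 - 1*657 = 1792 - 657 = 1135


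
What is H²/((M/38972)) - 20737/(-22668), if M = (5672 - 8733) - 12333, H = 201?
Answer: -17845311475159/174475596 ≈ -1.0228e+5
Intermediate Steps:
M = -15394 (M = -3061 - 12333 = -15394)
H²/((M/38972)) - 20737/(-22668) = 201²/((-15394/38972)) - 20737/(-22668) = 40401/((-15394*1/38972)) - 20737*(-1/22668) = 40401/(-7697/19486) + 20737/22668 = 40401*(-19486/7697) + 20737/22668 = -787253886/7697 + 20737/22668 = -17845311475159/174475596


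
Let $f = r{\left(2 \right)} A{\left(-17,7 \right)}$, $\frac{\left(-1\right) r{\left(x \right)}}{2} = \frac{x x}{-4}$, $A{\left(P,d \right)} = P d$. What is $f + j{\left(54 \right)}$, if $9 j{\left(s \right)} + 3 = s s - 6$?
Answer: $85$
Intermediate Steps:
$j{\left(s \right)} = -1 + \frac{s^{2}}{9}$ ($j{\left(s \right)} = - \frac{1}{3} + \frac{s s - 6}{9} = - \frac{1}{3} + \frac{s^{2} - 6}{9} = - \frac{1}{3} + \frac{-6 + s^{2}}{9} = - \frac{1}{3} + \left(- \frac{2}{3} + \frac{s^{2}}{9}\right) = -1 + \frac{s^{2}}{9}$)
$r{\left(x \right)} = \frac{x^{2}}{2}$ ($r{\left(x \right)} = - 2 \frac{x x}{-4} = - 2 x^{2} \left(- \frac{1}{4}\right) = - 2 \left(- \frac{x^{2}}{4}\right) = \frac{x^{2}}{2}$)
$f = -238$ ($f = \frac{2^{2}}{2} \left(\left(-17\right) 7\right) = \frac{1}{2} \cdot 4 \left(-119\right) = 2 \left(-119\right) = -238$)
$f + j{\left(54 \right)} = -238 - \left(1 - \frac{54^{2}}{9}\right) = -238 + \left(-1 + \frac{1}{9} \cdot 2916\right) = -238 + \left(-1 + 324\right) = -238 + 323 = 85$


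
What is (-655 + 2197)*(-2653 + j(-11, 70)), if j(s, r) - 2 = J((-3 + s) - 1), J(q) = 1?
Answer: -4086300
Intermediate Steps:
j(s, r) = 3 (j(s, r) = 2 + 1 = 3)
(-655 + 2197)*(-2653 + j(-11, 70)) = (-655 + 2197)*(-2653 + 3) = 1542*(-2650) = -4086300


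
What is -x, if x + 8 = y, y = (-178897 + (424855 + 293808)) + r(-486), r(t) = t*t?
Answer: -775954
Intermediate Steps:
r(t) = t**2
y = 775962 (y = (-178897 + (424855 + 293808)) + (-486)**2 = (-178897 + 718663) + 236196 = 539766 + 236196 = 775962)
x = 775954 (x = -8 + 775962 = 775954)
-x = -1*775954 = -775954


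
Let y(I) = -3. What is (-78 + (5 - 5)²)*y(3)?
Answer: 234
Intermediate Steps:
(-78 + (5 - 5)²)*y(3) = (-78 + (5 - 5)²)*(-3) = (-78 + 0²)*(-3) = (-78 + 0)*(-3) = -78*(-3) = 234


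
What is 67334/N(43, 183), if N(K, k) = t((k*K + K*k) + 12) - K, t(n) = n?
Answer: 67334/15707 ≈ 4.2869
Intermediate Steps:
N(K, k) = 12 - K + 2*K*k (N(K, k) = ((k*K + K*k) + 12) - K = ((K*k + K*k) + 12) - K = (2*K*k + 12) - K = (12 + 2*K*k) - K = 12 - K + 2*K*k)
67334/N(43, 183) = 67334/(12 - 1*43 + 2*43*183) = 67334/(12 - 43 + 15738) = 67334/15707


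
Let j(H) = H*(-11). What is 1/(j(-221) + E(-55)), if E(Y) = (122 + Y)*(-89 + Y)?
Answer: -1/7217 ≈ -0.00013856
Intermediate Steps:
E(Y) = (-89 + Y)*(122 + Y)
j(H) = -11*H
1/(j(-221) + E(-55)) = 1/(-11*(-221) + (-10858 + (-55)² + 33*(-55))) = 1/(2431 + (-10858 + 3025 - 1815)) = 1/(2431 - 9648) = 1/(-7217) = -1/7217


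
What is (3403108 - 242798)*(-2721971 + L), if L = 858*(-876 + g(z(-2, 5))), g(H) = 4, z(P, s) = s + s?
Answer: -10966740265570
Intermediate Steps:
z(P, s) = 2*s
L = -748176 (L = 858*(-876 + 4) = 858*(-872) = -748176)
(3403108 - 242798)*(-2721971 + L) = (3403108 - 242798)*(-2721971 - 748176) = 3160310*(-3470147) = -10966740265570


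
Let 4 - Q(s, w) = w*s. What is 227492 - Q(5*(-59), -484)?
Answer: 370268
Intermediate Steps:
Q(s, w) = 4 - s*w (Q(s, w) = 4 - w*s = 4 - s*w)
227492 - Q(5*(-59), -484) = 227492 - (4 - 1*5*(-59)*(-484)) = 227492 - (4 - 1*(-295)*(-484)) = 227492 - (4 - 142780) = 227492 - 1*(-142776) = 227492 + 142776 = 370268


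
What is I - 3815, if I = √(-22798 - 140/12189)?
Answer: -3815 + I*√3387139801818/12189 ≈ -3815.0 + 150.99*I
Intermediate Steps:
I = I*√3387139801818/12189 (I = √(-22798 - 140*1/12189) = √(-22798 - 140/12189) = √(-277884962/12189) = I*√3387139801818/12189 ≈ 150.99*I)
I - 3815 = I*√3387139801818/12189 - 3815 = -3815 + I*√3387139801818/12189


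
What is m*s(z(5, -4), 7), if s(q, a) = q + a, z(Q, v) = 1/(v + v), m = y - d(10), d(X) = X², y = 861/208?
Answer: -1096645/1664 ≈ -659.04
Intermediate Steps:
y = 861/208 (y = 861*(1/208) = 861/208 ≈ 4.1394)
m = -19939/208 (m = 861/208 - 1*10² = 861/208 - 1*100 = 861/208 - 100 = -19939/208 ≈ -95.861)
z(Q, v) = 1/(2*v)
s(q, a) = a + q
m*s(z(5, -4), 7) = -19939*(7 + (½)/(-4))/208 = -19939*(7 + (½)*(-¼))/208 = -19939*(7 - ⅛)/208 = -19939/208*55/8 = -1096645/1664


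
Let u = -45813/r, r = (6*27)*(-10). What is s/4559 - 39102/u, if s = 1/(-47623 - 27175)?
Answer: -7200328471771831/5207473336222 ≈ -1382.7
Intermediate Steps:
r = -1620 (r = 162*(-10) = -1620)
s = -1/74798 (s = 1/(-74798) = -1/74798 ≈ -1.3369e-5)
u = 15271/540 (u = -45813/(-1620) = -45813*(-1/1620) = 15271/540 ≈ 28.280)
s/4559 - 39102/u = -1/74798/4559 - 39102/15271/540 = -1/74798*1/4559 - 39102*540/15271 = -1/341004082 - 21115080/15271 = -7200328471771831/5207473336222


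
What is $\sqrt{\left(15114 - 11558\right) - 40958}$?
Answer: $i \sqrt{37402} \approx 193.4 i$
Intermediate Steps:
$\sqrt{\left(15114 - 11558\right) - 40958} = \sqrt{3556 - 40958} = \sqrt{-37402} = i \sqrt{37402}$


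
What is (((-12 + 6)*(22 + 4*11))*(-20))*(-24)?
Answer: -190080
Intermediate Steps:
(((-12 + 6)*(22 + 4*11))*(-20))*(-24) = (-6*(22 + 44)*(-20))*(-24) = (-6*66*(-20))*(-24) = -396*(-20)*(-24) = 7920*(-24) = -190080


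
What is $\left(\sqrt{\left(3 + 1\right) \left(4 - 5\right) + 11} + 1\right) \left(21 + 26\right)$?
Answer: $47 + 47 \sqrt{7} \approx 171.35$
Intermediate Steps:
$\left(\sqrt{\left(3 + 1\right) \left(4 - 5\right) + 11} + 1\right) \left(21 + 26\right) = \left(\sqrt{4 \left(4 - 5\right) + 11} + 1\right) 47 = \left(\sqrt{4 \left(-1\right) + 11} + 1\right) 47 = \left(\sqrt{-4 + 11} + 1\right) 47 = \left(\sqrt{7} + 1\right) 47 = \left(1 + \sqrt{7}\right) 47 = 47 + 47 \sqrt{7}$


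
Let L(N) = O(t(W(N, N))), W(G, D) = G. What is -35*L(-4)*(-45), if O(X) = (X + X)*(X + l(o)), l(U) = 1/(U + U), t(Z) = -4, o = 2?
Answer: 47250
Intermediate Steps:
l(U) = 1/(2*U)
O(X) = 2*X*(1/4 + X) (O(X) = (X + X)*(X + (1/2)/2) = (2*X)*(X + (1/2)*(1/2)) = (2*X)*(X + 1/4) = (2*X)*(1/4 + X) = 2*X*(1/4 + X))
L(N) = 30 (L(N) = (1/2)*(-4)*(1 + 4*(-4)) = (1/2)*(-4)*(1 - 16) = (1/2)*(-4)*(-15) = 30)
-35*L(-4)*(-45) = -35*30*(-45) = -1050*(-45) = 47250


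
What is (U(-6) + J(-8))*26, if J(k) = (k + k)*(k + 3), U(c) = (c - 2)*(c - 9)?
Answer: 5200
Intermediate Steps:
U(c) = (-9 + c)*(-2 + c) (U(c) = (-2 + c)*(-9 + c) = (-9 + c)*(-2 + c))
J(k) = 2*k*(3 + k) (J(k) = (2*k)*(3 + k) = 2*k*(3 + k))
(U(-6) + J(-8))*26 = ((18 + (-6)² - 11*(-6)) + 2*(-8)*(3 - 8))*26 = ((18 + 36 + 66) + 2*(-8)*(-5))*26 = (120 + 80)*26 = 200*26 = 5200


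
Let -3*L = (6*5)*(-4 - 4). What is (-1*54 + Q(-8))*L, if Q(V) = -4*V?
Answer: -1760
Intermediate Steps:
L = 80 (L = -6*5*(-4 - 4)/3 = -10*(-8) = -⅓*(-240) = 80)
(-1*54 + Q(-8))*L = (-1*54 - 4*(-8))*80 = (-54 + 32)*80 = -22*80 = -1760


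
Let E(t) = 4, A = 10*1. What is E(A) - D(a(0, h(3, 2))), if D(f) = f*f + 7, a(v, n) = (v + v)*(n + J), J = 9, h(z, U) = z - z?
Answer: -3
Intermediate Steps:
h(z, U) = 0
A = 10
a(v, n) = 2*v*(9 + n) (a(v, n) = (v + v)*(n + 9) = (2*v)*(9 + n) = 2*v*(9 + n))
D(f) = 7 + f**2 (D(f) = f**2 + 7 = 7 + f**2)
E(A) - D(a(0, h(3, 2))) = 4 - (7 + (2*0*(9 + 0))**2) = 4 - (7 + (2*0*9)**2) = 4 - (7 + 0**2) = 4 - (7 + 0) = 4 - 1*7 = 4 - 7 = -3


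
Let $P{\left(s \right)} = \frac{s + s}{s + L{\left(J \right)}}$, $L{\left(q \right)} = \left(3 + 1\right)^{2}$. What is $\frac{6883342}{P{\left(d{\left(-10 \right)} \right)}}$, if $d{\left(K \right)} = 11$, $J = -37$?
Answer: $\frac{92925117}{11} \approx 8.4477 \cdot 10^{6}$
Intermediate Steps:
$L{\left(q \right)} = 16$ ($L{\left(q \right)} = 4^{2} = 16$)
$P{\left(s \right)} = \frac{2 s}{16 + s}$ ($P{\left(s \right)} = \frac{s + s}{s + 16} = \frac{2 s}{16 + s}$)
$\frac{6883342}{P{\left(d{\left(-10 \right)} \right)}} = \frac{6883342}{2 \cdot 11 \frac{1}{16 + 11}} = \frac{6883342}{2 \cdot 11 \cdot \frac{1}{27}} = \frac{6883342}{\frac{22}{27}} = 6883342 \cdot \frac{27}{22} = \frac{92925117}{11}$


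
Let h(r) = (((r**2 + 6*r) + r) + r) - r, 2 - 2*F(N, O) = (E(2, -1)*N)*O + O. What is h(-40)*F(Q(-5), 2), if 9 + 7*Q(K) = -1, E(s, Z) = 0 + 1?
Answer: 13200/7 ≈ 1885.7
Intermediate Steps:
E(s, Z) = 1
Q(K) = -10/7 (Q(K) = -9/7 + (1/7)*(-1) = -9/7 - 1/7 = -10/7)
F(N, O) = 1 - O/2 - N*O/2 (F(N, O) = 1 - ((1*N)*O + O)/2 = 1 - (N*O + O)/2 = 1 - (O + N*O)/2 = 1 + (-O/2 - N*O/2) = 1 - O/2 - N*O/2)
h(r) = r**2 + 7*r (h(r) = ((r**2 + 7*r) + r) - r = (r**2 + 8*r) - r = r**2 + 7*r)
h(-40)*F(Q(-5), 2) = (-40*(7 - 40))*(1 - 1/2*2 - 1/2*(-10/7)*2) = (-40*(-33))*(1 - 1 + 10/7) = 1320*(10/7) = 13200/7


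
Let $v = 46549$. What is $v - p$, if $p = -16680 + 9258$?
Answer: $53971$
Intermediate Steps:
$p = -7422$
$v - p = 46549 - -7422 = 46549 + 7422 = 53971$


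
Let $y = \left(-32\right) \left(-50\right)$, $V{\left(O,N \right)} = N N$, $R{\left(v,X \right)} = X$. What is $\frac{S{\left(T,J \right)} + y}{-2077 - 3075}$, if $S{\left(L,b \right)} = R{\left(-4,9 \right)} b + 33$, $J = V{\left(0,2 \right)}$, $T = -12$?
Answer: $- \frac{1669}{5152} \approx -0.32395$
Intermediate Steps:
$V{\left(O,N \right)} = N^{2}$
$y = 1600$
$J = 4$ ($J = 2^{2} = 4$)
$S{\left(L,b \right)} = 33 + 9 b$ ($S{\left(L,b \right)} = 9 b + 33 = 33 + 9 b$)
$\frac{S{\left(T,J \right)} + y}{-2077 - 3075} = \frac{\left(33 + 9 \cdot 4\right) + 1600}{-2077 - 3075} = \frac{\left(33 + 36\right) + 1600}{-5152} = \left(69 + 1600\right) \left(- \frac{1}{5152}\right) = 1669 \left(- \frac{1}{5152}\right) = - \frac{1669}{5152}$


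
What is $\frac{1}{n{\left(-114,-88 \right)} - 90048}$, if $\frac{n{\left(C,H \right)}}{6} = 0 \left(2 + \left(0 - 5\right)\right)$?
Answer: $- \frac{1}{90048} \approx -1.1105 \cdot 10^{-5}$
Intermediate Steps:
$n{\left(C,H \right)} = 0$ ($n{\left(C,H \right)} = 6 \cdot 0 \left(2 + \left(0 - 5\right)\right) = 6 \cdot 0 \left(2 - 5\right) = 6 \cdot 0 \left(-3\right) = 6 \cdot 0 = 0$)
$\frac{1}{n{\left(-114,-88 \right)} - 90048} = \frac{1}{0 - 90048} = \frac{1}{-90048} = - \frac{1}{90048}$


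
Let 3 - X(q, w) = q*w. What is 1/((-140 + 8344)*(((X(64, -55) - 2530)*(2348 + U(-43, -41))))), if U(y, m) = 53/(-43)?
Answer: 43/822078727092 ≈ 5.2306e-11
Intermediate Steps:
U(y, m) = -53/43 (U(y, m) = 53*(-1/43) = -53/43)
X(q, w) = 3 - q*w
1/((-140 + 8344)*(((X(64, -55) - 2530)*(2348 + U(-43, -41))))) = 1/((-140 + 8344)*((((3 - 1*64*(-55)) - 2530)*(2348 - 53/43)))) = 1/(8204*((((3 + 3520) - 2530)*(100911/43)))) = 1/(8204*(((3523 - 2530)*(100911/43)))) = 1/(8204*((993*(100911/43)))) = 1/(8204*(100204623/43)) = (1/8204)*(43/100204623) = 43/822078727092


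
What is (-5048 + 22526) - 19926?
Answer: -2448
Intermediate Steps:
(-5048 + 22526) - 19926 = 17478 - 19926 = -2448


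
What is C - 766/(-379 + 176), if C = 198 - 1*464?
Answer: -53232/203 ≈ -262.23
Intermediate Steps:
C = -266 (C = 198 - 464 = -266)
C - 766/(-379 + 176) = -266 - 766/(-379 + 176) = -266 - 766/(-203) = -266 - 1/203*(-766) = -266 + 766/203 = -53232/203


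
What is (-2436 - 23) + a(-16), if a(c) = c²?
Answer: -2203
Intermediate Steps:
(-2436 - 23) + a(-16) = (-2436 - 23) + (-16)² = -2459 + 256 = -2203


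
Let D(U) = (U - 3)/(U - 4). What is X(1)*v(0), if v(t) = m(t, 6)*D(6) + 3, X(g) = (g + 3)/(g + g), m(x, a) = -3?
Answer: -3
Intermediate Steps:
D(U) = (-3 + U)/(-4 + U)
X(g) = (3 + g)/(2*g) (X(g) = (3 + g)/((2*g)) = (3 + g)*(1/(2*g)) = (3 + g)/(2*g))
v(t) = -3/2 (v(t) = -3*(-3 + 6)/(-4 + 6) + 3 = -3*3/2 + 3 = -9/2 + 3 = -3/2)
X(1)*v(0) = ((½)*(3 + 1)/1)*(-3/2) = ((½)*1*4)*(-3/2) = 2*(-3/2) = -3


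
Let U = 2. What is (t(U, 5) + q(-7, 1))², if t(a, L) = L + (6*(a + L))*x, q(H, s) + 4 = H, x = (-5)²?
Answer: 1089936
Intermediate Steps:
x = 25
q(H, s) = -4 + H
t(a, L) = 150*a + 151*L (t(a, L) = L + (6*(a + L))*25 = L + (6*(L + a))*25 = L + (6*L + 6*a)*25 = L + (150*L + 150*a) = 150*a + 151*L)
(t(U, 5) + q(-7, 1))² = ((150*2 + 151*5) + (-4 - 7))² = ((300 + 755) - 11)² = (1055 - 11)² = 1044² = 1089936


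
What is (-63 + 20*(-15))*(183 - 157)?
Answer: -9438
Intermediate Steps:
(-63 + 20*(-15))*(183 - 157) = (-63 - 300)*26 = -363*26 = -9438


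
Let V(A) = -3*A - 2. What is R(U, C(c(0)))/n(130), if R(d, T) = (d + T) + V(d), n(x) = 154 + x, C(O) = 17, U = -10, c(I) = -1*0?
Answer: 35/284 ≈ 0.12324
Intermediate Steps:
V(A) = -2 - 3*A
c(I) = 0
R(d, T) = -2 + T - 2*d (R(d, T) = (d + T) + (-2 - 3*d) = (T + d) + (-2 - 3*d) = -2 + T - 2*d)
R(U, C(c(0)))/n(130) = (-2 + 17 - 2*(-10))/(154 + 130) = (-2 + 17 + 20)/284 = 35*(1/284) = 35/284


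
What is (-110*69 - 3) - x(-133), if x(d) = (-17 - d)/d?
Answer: -1009753/133 ≈ -7592.1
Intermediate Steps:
x(d) = (-17 - d)/d
(-110*69 - 3) - x(-133) = (-110*69 - 3) - (-17 - 1*(-133))/(-133) = (-7590 - 3) - (-1)*(-17 + 133)/133 = -7593 - (-1)*116/133 = -7593 - 1*(-116/133) = -7593 + 116/133 = -1009753/133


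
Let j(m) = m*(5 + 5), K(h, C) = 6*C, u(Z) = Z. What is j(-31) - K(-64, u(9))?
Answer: -364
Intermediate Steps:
j(m) = 10*m (j(m) = m*10 = 10*m)
j(-31) - K(-64, u(9)) = 10*(-31) - 6*9 = -310 - 1*54 = -310 - 54 = -364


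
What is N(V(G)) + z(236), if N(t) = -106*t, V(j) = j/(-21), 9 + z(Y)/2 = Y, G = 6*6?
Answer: 4450/7 ≈ 635.71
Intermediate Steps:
G = 36
z(Y) = -18 + 2*Y
V(j) = -j/21 (V(j) = j*(-1/21) = -j/21)
N(V(G)) + z(236) = -(-106)*36/21 + (-18 + 2*236) = -106*(-12/7) + (-18 + 472) = 1272/7 + 454 = 4450/7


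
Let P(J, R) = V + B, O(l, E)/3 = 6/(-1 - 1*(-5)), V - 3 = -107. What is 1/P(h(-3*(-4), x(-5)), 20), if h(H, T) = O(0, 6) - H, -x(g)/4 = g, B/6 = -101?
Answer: -1/710 ≈ -0.0014085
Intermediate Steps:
V = -104 (V = 3 - 107 = -104)
B = -606 (B = 6*(-101) = -606)
x(g) = -4*g
O(l, E) = 9/2 (O(l, E) = 3*(6/(-1 - 1*(-5))) = 3*(6/(-1 + 5)) = 3*(6/4) = 3*(6*(1/4)) = 3*(3/2) = 9/2)
h(H, T) = 9/2 - H
P(J, R) = -710 (P(J, R) = -104 - 606 = -710)
1/P(h(-3*(-4), x(-5)), 20) = 1/(-710) = -1/710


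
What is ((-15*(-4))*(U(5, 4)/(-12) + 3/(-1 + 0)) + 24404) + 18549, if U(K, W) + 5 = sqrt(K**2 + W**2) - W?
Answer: 42818 - 5*sqrt(41) ≈ 42786.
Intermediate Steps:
U(K, W) = -5 + sqrt(K**2 + W**2) - W (U(K, W) = -5 + (sqrt(K**2 + W**2) - W) = -5 + sqrt(K**2 + W**2) - W)
((-15*(-4))*(U(5, 4)/(-12) + 3/(-1 + 0)) + 24404) + 18549 = ((-15*(-4))*((-5 + sqrt(5**2 + 4**2) - 1*4)/(-12) + 3/(-1 + 0)) + 24404) + 18549 = (60*((-5 + sqrt(25 + 16) - 4)*(-1/12) + 3/(-1)) + 24404) + 18549 = (60*((-5 + sqrt(41) - 4)*(-1/12) + 3*(-1)) + 24404) + 18549 = (60*((-9 + sqrt(41))*(-1/12) - 3) + 24404) + 18549 = (60*((3/4 - sqrt(41)/12) - 3) + 24404) + 18549 = (60*(-9/4 - sqrt(41)/12) + 24404) + 18549 = ((-135 - 5*sqrt(41)) + 24404) + 18549 = (24269 - 5*sqrt(41)) + 18549 = 42818 - 5*sqrt(41)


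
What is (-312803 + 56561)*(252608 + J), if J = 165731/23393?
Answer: -1514242797571350/23393 ≈ -6.4731e+10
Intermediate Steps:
J = 165731/23393 (J = 165731*(1/23393) = 165731/23393 ≈ 7.0846)
(-312803 + 56561)*(252608 + J) = (-312803 + 56561)*(252608 + 165731/23393) = -256242*5909424675/23393 = -1514242797571350/23393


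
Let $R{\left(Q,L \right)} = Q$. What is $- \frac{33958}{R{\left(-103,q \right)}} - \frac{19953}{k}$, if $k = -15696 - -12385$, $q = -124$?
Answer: $\frac{114490097}{341033} \approx 335.72$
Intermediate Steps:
$k = -3311$ ($k = -15696 + 12385 = -3311$)
$- \frac{33958}{R{\left(-103,q \right)}} - \frac{19953}{k} = - \frac{33958}{-103} - \frac{19953}{-3311} = \left(-33958\right) \left(- \frac{1}{103}\right) - - \frac{19953}{3311} = \frac{33958}{103} + \frac{19953}{3311} = \frac{114490097}{341033}$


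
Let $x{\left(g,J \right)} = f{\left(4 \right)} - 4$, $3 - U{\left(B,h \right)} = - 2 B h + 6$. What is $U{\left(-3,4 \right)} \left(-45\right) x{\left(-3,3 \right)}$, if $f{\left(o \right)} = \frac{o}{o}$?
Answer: $-3645$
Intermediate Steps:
$f{\left(o \right)} = 1$
$U{\left(B,h \right)} = -3 + 2 B h$ ($U{\left(B,h \right)} = 3 - \left(- 2 B h + 6\right) = 3 - \left(6 - 2 B h\right) = 3 + \left(-6 + 2 B h\right) = -3 + 2 B h$)
$x{\left(g,J \right)} = -3$ ($x{\left(g,J \right)} = 1 - 4 = -3$)
$U{\left(-3,4 \right)} \left(-45\right) x{\left(-3,3 \right)} = \left(-3 + 2 \left(-3\right) 4\right) \left(-45\right) \left(-3\right) = \left(-3 - 24\right) \left(-45\right) \left(-3\right) = \left(-27\right) \left(-45\right) \left(-3\right) = 1215 \left(-3\right) = -3645$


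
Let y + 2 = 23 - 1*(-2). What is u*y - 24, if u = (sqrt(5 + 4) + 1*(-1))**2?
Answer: 68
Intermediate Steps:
y = 23 (y = -2 + (23 - 1*(-2)) = -2 + (23 + 2) = -2 + 25 = 23)
u = 4 (u = (sqrt(9) - 1)**2 = (3 - 1)**2 = 2**2 = 4)
u*y - 24 = 4*23 - 24 = 92 - 24 = 68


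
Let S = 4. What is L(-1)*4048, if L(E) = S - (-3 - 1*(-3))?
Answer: 16192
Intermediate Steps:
L(E) = 4 (L(E) = 4 - (-3 - 1*(-3)) = 4 - (-3 + 3) = 4 - 1*0 = 4 + 0 = 4)
L(-1)*4048 = 4*4048 = 16192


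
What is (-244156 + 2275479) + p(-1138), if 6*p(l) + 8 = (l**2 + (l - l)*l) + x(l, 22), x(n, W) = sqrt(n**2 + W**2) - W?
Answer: 6741476/3 + sqrt(323882)/3 ≈ 2.2473e+6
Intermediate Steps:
x(n, W) = sqrt(W**2 + n**2) - W
p(l) = -5 + l**2/6 + sqrt(484 + l**2)/6 (p(l) = -4/3 + ((l**2 + (l - l)*l) + (sqrt(22**2 + l**2) - 1*22))/6 = -4/3 + ((l**2 + 0*l) + (sqrt(484 + l**2) - 22))/6 = -4/3 + ((l**2 + 0) + (-22 + sqrt(484 + l**2)))/6 = -4/3 + (l**2 + (-22 + sqrt(484 + l**2)))/6 = -4/3 + (-22 + l**2 + sqrt(484 + l**2))/6 = -4/3 + (-11/3 + l**2/6 + sqrt(484 + l**2)/6) = -5 + l**2/6 + sqrt(484 + l**2)/6)
(-244156 + 2275479) + p(-1138) = (-244156 + 2275479) + (-5 + (1/6)*(-1138)**2 + sqrt(484 + (-1138)**2)/6) = 2031323 + (-5 + (1/6)*1295044 + sqrt(484 + 1295044)/6) = 2031323 + (-5 + 647522/3 + sqrt(1295528)/6) = 2031323 + (-5 + 647522/3 + (2*sqrt(323882))/6) = 2031323 + (-5 + 647522/3 + sqrt(323882)/3) = 2031323 + (647507/3 + sqrt(323882)/3) = 6741476/3 + sqrt(323882)/3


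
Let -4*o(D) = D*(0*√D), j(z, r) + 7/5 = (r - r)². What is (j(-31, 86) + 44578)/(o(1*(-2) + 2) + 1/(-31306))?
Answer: -6977575198/5 ≈ -1.3955e+9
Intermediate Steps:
j(z, r) = -7/5 (j(z, r) = -7/5 + (r - r)² = -7/5 + 0² = -7/5 + 0 = -7/5)
o(D) = 0 (o(D) = -D*0*√D/4 = -D*0/4 = -¼*0 = 0)
(j(-31, 86) + 44578)/(o(1*(-2) + 2) + 1/(-31306)) = (-7/5 + 44578)/(0 + 1/(-31306)) = 222883/(5*(0 - 1/31306)) = 222883/(5*(-1/31306)) = (222883/5)*(-31306) = -6977575198/5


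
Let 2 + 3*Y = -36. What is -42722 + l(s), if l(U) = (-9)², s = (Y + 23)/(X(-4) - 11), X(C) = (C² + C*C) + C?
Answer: -42641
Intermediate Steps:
Y = -38/3 (Y = -⅔ + (⅓)*(-36) = -⅔ - 12 = -38/3 ≈ -12.667)
X(C) = C + 2*C² (X(C) = (C² + C²) + C = 2*C² + C = C + 2*C²)
s = 31/51 (s = (-38/3 + 23)/(-4*(1 + 2*(-4)) - 11) = 31/(3*(-4*(1 - 8) - 11)) = 31/(3*(-4*(-7) - 11)) = 31/(3*(28 - 11)) = (31/3)/17 = (31/3)*(1/17) = 31/51 ≈ 0.60784)
l(U) = 81
-42722 + l(s) = -42722 + 81 = -42641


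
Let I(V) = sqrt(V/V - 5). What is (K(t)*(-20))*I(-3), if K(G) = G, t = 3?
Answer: -120*I ≈ -120.0*I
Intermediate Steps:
I(V) = 2*I (I(V) = sqrt(1 - 5) = sqrt(-4) = 2*I)
(K(t)*(-20))*I(-3) = (3*(-20))*(2*I) = -120*I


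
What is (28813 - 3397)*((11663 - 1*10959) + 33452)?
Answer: 868108896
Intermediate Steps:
(28813 - 3397)*((11663 - 1*10959) + 33452) = 25416*((11663 - 10959) + 33452) = 25416*(704 + 33452) = 25416*34156 = 868108896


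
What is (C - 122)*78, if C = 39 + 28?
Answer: -4290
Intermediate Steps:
C = 67
(C - 122)*78 = (67 - 122)*78 = -55*78 = -4290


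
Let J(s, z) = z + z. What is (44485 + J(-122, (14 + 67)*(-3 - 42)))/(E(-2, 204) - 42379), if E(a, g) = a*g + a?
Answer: -37195/42789 ≈ -0.86927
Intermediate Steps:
E(a, g) = a + a*g
J(s, z) = 2*z
(44485 + J(-122, (14 + 67)*(-3 - 42)))/(E(-2, 204) - 42379) = (44485 + 2*((14 + 67)*(-3 - 42)))/(-2*(1 + 204) - 42379) = (44485 + 2*(81*(-45)))/(-2*205 - 42379) = (44485 + 2*(-3645))/(-410 - 42379) = (44485 - 7290)/(-42789) = 37195*(-1/42789) = -37195/42789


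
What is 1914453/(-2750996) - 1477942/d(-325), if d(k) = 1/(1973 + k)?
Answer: -6700459051736789/2750996 ≈ -2.4356e+9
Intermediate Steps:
1914453/(-2750996) - 1477942/d(-325) = 1914453/(-2750996) - 1477942/(1/(1973 - 325)) = 1914453*(-1/2750996) - 1477942/(1/1648) = -1914453/2750996 - 1477942/1/1648 = -1914453/2750996 - 1477942*1648 = -1914453/2750996 - 2435648416 = -6700459051736789/2750996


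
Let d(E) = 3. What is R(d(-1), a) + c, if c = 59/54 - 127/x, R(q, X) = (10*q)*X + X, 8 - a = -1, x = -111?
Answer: 561911/1998 ≈ 281.24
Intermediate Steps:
a = 9 (a = 8 - 1*(-1) = 8 + 1 = 9)
R(q, X) = X + 10*X*q (R(q, X) = 10*X*q + X = X + 10*X*q)
c = 4469/1998 (c = 59/54 - 127/(-111) = 59*(1/54) - 127*(-1/111) = 59/54 + 127/111 = 4469/1998 ≈ 2.2367)
R(d(-1), a) + c = 9*(1 + 10*3) + 4469/1998 = 9*(1 + 30) + 4469/1998 = 9*31 + 4469/1998 = 279 + 4469/1998 = 561911/1998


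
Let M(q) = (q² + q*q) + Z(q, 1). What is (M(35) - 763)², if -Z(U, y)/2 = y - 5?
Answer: 2873025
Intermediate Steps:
Z(U, y) = 10 - 2*y (Z(U, y) = -2*(y - 5) = -2*(-5 + y) = 10 - 2*y)
M(q) = 8 + 2*q² (M(q) = (q² + q*q) + (10 - 2*1) = (q² + q²) + (10 - 2) = 2*q² + 8 = 8 + 2*q²)
(M(35) - 763)² = ((8 + 2*35²) - 763)² = ((8 + 2*1225) - 763)² = ((8 + 2450) - 763)² = (2458 - 763)² = 1695² = 2873025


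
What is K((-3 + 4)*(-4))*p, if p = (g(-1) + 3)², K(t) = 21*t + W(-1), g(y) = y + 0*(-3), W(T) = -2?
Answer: -344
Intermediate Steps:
g(y) = y (g(y) = y + 0 = y)
K(t) = -2 + 21*t (K(t) = 21*t - 2 = -2 + 21*t)
p = 4 (p = (-1 + 3)² = 2² = 4)
K((-3 + 4)*(-4))*p = (-2 + 21*((-3 + 4)*(-4)))*4 = (-2 + 21*(1*(-4)))*4 = (-2 + 21*(-4))*4 = (-2 - 84)*4 = -86*4 = -344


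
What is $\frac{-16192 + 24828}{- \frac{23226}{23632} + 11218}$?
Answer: $\frac{14577568}{18934325} \approx 0.7699$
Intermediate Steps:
$\frac{-16192 + 24828}{- \frac{23226}{23632} + 11218} = \frac{8636}{\left(-23226\right) \frac{1}{23632} + 11218} = \frac{8636}{- \frac{1659}{1688} + 11218} = \frac{8636}{\frac{18934325}{1688}} = 8636 \cdot \frac{1688}{18934325} = \frac{14577568}{18934325}$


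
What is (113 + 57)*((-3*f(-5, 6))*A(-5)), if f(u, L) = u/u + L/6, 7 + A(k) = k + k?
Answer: 17340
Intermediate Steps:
A(k) = -7 + 2*k (A(k) = -7 + (k + k) = -7 + 2*k)
f(u, L) = 1 + L/6 (f(u, L) = 1 + L*(⅙) = 1 + L/6)
(113 + 57)*((-3*f(-5, 6))*A(-5)) = (113 + 57)*((-3*(1 + (⅙)*6))*(-7 + 2*(-5))) = 170*((-3*(1 + 1))*(-7 - 10)) = 170*(-3*2*(-17)) = 170*(-6*(-17)) = 170*102 = 17340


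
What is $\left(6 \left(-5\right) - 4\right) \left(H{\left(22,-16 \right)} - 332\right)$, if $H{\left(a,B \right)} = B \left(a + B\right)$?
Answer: $14552$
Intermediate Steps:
$H{\left(a,B \right)} = B \left(B + a\right)$
$\left(6 \left(-5\right) - 4\right) \left(H{\left(22,-16 \right)} - 332\right) = \left(6 \left(-5\right) - 4\right) \left(- 16 \left(-16 + 22\right) - 332\right) = \left(-30 - 4\right) \left(\left(-16\right) 6 - 332\right) = - 34 \left(-96 - 332\right) = \left(-34\right) \left(-428\right) = 14552$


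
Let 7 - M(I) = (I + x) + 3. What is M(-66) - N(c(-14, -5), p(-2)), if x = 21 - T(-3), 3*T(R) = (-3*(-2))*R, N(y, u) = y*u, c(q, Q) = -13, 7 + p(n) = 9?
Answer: 69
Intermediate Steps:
p(n) = 2 (p(n) = -7 + 9 = 2)
N(y, u) = u*y
T(R) = 2*R (T(R) = ((-3*(-2))*R)/3 = (6*R)/3 = 2*R)
x = 27 (x = 21 - 2*(-3) = 21 - 1*(-6) = 21 + 6 = 27)
M(I) = -23 - I (M(I) = 7 - ((I + 27) + 3) = 7 - ((27 + I) + 3) = 7 - (30 + I) = 7 + (-30 - I) = -23 - I)
M(-66) - N(c(-14, -5), p(-2)) = (-23 - 1*(-66)) - 2*(-13) = (-23 + 66) - 1*(-26) = 43 + 26 = 69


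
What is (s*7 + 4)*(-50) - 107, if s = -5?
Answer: 1443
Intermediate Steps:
(s*7 + 4)*(-50) - 107 = (-5*7 + 4)*(-50) - 107 = (-35 + 4)*(-50) - 107 = -31*(-50) - 107 = 1550 - 107 = 1443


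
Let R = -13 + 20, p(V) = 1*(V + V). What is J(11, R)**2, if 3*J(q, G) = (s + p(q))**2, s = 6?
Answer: 614656/9 ≈ 68295.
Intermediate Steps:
p(V) = 2*V (p(V) = 1*(2*V) = 2*V)
R = 7
J(q, G) = (6 + 2*q)**2/3
J(11, R)**2 = (4*(3 + 11)**2/3)**2 = ((4/3)*14**2)**2 = ((4/3)*196)**2 = (784/3)**2 = 614656/9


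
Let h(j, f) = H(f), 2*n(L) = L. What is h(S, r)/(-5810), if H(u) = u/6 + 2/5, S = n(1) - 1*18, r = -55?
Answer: 263/174300 ≈ 0.0015089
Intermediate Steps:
n(L) = L/2
S = -35/2 (S = (½)*1 - 1*18 = ½ - 18 = -35/2 ≈ -17.500)
H(u) = ⅖ + u/6 (H(u) = u*(⅙) + 2*(⅕) = u/6 + ⅖ = ⅖ + u/6)
h(j, f) = ⅖ + f/6
h(S, r)/(-5810) = (⅖ + (⅙)*(-55))/(-5810) = (⅖ - 55/6)*(-1/5810) = -263/30*(-1/5810) = 263/174300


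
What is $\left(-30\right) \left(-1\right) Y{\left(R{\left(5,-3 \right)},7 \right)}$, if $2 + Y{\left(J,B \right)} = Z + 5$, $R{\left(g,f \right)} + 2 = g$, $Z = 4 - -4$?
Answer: $330$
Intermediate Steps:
$Z = 8$ ($Z = 4 + 4 = 8$)
$R{\left(g,f \right)} = -2 + g$
$Y{\left(J,B \right)} = 11$ ($Y{\left(J,B \right)} = -2 + \left(8 + 5\right) = -2 + 13 = 11$)
$\left(-30\right) \left(-1\right) Y{\left(R{\left(5,-3 \right)},7 \right)} = \left(-30\right) \left(-1\right) 11 = 30 \cdot 11 = 330$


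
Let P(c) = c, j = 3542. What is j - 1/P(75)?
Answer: 265649/75 ≈ 3542.0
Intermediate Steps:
j - 1/P(75) = 3542 - 1/75 = 265649/75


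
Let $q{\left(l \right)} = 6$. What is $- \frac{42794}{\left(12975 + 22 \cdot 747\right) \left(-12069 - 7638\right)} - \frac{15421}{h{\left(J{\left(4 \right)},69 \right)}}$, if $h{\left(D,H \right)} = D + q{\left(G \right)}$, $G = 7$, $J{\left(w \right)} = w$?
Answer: $- \frac{8937443108683}{5795631630} \approx -1542.1$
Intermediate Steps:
$h{\left(D,H \right)} = 6 + D$ ($h{\left(D,H \right)} = D + 6 = 6 + D$)
$- \frac{42794}{\left(12975 + 22 \cdot 747\right) \left(-12069 - 7638\right)} - \frac{15421}{h{\left(J{\left(4 \right)},69 \right)}} = - \frac{42794}{\left(12975 + 22 \cdot 747\right) \left(-12069 - 7638\right)} - \frac{15421}{6 + 4} = - \frac{42794}{\left(12975 + 16434\right) \left(-19707\right)} - \frac{15421}{10} = - \frac{42794}{29409 \left(-19707\right)} - \frac{15421}{10} = - \frac{42794}{-579563163} - \frac{15421}{10} = \left(-42794\right) \left(- \frac{1}{579563163}\right) - \frac{15421}{10} = \frac{42794}{579563163} - \frac{15421}{10} = - \frac{8937443108683}{5795631630}$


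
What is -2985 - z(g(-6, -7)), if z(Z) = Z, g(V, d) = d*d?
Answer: -3034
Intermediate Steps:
g(V, d) = d**2
-2985 - z(g(-6, -7)) = -2985 - 1*(-7)**2 = -2985 - 1*49 = -2985 - 49 = -3034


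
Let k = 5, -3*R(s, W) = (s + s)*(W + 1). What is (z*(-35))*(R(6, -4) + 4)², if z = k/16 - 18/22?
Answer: 49840/11 ≈ 4530.9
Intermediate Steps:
R(s, W) = -2*s*(1 + W)/3 (R(s, W) = -(s + s)*(W + 1)/3 = -2*s*(1 + W)/3)
z = -89/176 (z = 5/16 - 18/22 = 5*(1/16) - 18*1/22 = 5/16 - 9/11 = -89/176 ≈ -0.50568)
(z*(-35))*(R(6, -4) + 4)² = (-89/176*(-35))*(-⅔*6*(1 - 4) + 4)² = 3115*(-⅔*6*(-3) + 4)²/176 = 3115*(12 + 4)²/176 = (3115/176)*16² = (3115/176)*256 = 49840/11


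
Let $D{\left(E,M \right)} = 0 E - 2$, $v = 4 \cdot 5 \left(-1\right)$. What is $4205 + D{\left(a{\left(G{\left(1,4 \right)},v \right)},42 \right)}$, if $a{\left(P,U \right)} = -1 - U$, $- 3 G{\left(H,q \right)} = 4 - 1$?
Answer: $4203$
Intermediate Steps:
$G{\left(H,q \right)} = -1$ ($G{\left(H,q \right)} = - \frac{4 - 1}{3} = \left(- \frac{1}{3}\right) 3 = -1$)
$v = -20$ ($v = 20 \left(-1\right) = -20$)
$D{\left(E,M \right)} = -2$ ($D{\left(E,M \right)} = 0 - 2 = -2$)
$4205 + D{\left(a{\left(G{\left(1,4 \right)},v \right)},42 \right)} = 4205 - 2 = 4203$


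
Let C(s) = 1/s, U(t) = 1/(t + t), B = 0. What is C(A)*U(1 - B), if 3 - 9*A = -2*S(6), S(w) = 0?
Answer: 3/2 ≈ 1.5000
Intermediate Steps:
U(t) = 1/(2*t)
A = ⅓ (A = ⅓ - (-2)*0/9 = ⅓ - ⅑*0 = ⅓ + 0 = ⅓ ≈ 0.33333)
C(A)*U(1 - B) = (1/(2*(1 - 1*0)))/(⅓) = 3*(1/(2*(1 + 0))) = 3*((½)/1) = 3*((½)*1) = 3*(½) = 3/2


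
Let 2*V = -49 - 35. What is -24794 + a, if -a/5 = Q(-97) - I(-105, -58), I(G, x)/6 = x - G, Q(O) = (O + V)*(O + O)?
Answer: -158214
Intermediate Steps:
V = -42 (V = (-49 - 35)/2 = (½)*(-84) = -42)
Q(O) = 2*O*(-42 + O) (Q(O) = (O - 42)*(O + O) = (-42 + O)*(2*O) = 2*O*(-42 + O))
I(G, x) = -6*G + 6*x (I(G, x) = 6*(x - G) = -6*G + 6*x)
a = -133420 (a = -5*(2*(-97)*(-42 - 97) - (-6*(-105) + 6*(-58))) = -5*(2*(-97)*(-139) - (630 - 348)) = -5*(26966 - 1*282) = -5*(26966 - 282) = -5*26684 = -133420)
-24794 + a = -24794 - 133420 = -158214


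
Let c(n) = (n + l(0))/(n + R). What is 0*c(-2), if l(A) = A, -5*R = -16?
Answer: 0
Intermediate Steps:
R = 16/5 (R = -⅕*(-16) = 16/5 ≈ 3.2000)
c(n) = n/(16/5 + n) (c(n) = (n + 0)/(n + 16/5) = n/(16/5 + n))
0*c(-2) = 0*(5*(-2)/(16 + 5*(-2))) = 0*(5*(-2)/(16 - 10)) = 0*(5*(-2)/6) = 0*(5*(-2)*(⅙)) = 0*(-5/3) = 0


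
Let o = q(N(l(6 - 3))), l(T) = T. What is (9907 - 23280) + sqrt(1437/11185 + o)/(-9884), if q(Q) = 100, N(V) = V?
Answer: -13373 - sqrt(12526495345)/110552540 ≈ -13373.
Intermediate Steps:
o = 100
(9907 - 23280) + sqrt(1437/11185 + o)/(-9884) = (9907 - 23280) + sqrt(1437/11185 + 100)/(-9884) = -13373 + sqrt(1437*(1/11185) + 100)*(-1/9884) = -13373 + sqrt(1437/11185 + 100)*(-1/9884) = -13373 + sqrt(1119937/11185)*(-1/9884) = -13373 + (sqrt(12526495345)/11185)*(-1/9884) = -13373 - sqrt(12526495345)/110552540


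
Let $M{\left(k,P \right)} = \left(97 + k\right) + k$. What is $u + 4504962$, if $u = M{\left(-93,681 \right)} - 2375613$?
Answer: $2129260$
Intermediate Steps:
$M{\left(k,P \right)} = 97 + 2 k$
$u = -2375702$ ($u = \left(97 + 2 \left(-93\right)\right) - 2375613 = \left(97 - 186\right) - 2375613 = -89 - 2375613 = -2375702$)
$u + 4504962 = -2375702 + 4504962 = 2129260$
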